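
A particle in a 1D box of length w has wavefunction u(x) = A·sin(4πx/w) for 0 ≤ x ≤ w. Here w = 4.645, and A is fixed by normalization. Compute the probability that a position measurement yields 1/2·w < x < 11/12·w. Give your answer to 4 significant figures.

P ≈ 0.4511

P = ∫_{1/2·w}^{11/12·w} |u(x)|² dx.
With A² fixed by ∫|u|² = 1, i.e. A² = (w/2)^(−1), substitute and integrate.
Let t = x/w; then A² and the length scale cancel, so P = ∫_{1/2}^{11/12} sin(4·π·t)^2 dt ÷ ∫_{0}^{1} sin(4·π·t)^2 dt.
Using ∫ sin(4·π·t)^2 dt = t/2 - sin(4·π·t)·cos(4·π·t)/(8·π), the numerator is √(3)/(32·π) + 5/24 and the denominator is 1/2.
Taking the ratio, P = √(3)/(16·π) + 5/12.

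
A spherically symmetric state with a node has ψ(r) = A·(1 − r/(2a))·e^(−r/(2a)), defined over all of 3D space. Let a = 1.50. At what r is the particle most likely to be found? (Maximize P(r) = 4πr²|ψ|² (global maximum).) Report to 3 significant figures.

r ≈ 7.85

The maximum of P(r) = 4πr²|ψ|² occurs where its derivative vanishes.
Solving yields r = a·(√(5) + 3).
With a = 1.50, the most probable radial distance is 7.854.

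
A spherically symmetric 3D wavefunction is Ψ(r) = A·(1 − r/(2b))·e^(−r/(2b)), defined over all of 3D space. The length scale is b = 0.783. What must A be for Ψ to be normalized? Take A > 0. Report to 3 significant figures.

Normalization requires ∫|Ψ|² 4πr² dr = 1, integrated from 0 to ∞.
(Spherical symmetry: dV = 4πr² dr.)
Carrying out the integral gives A² · 8·π·b^3.
Hence A² = 1/[8·π·b^3].
Substituting b = 0.783 gives A² = 0.08288, so A = 0.2879.

A ≈ 0.288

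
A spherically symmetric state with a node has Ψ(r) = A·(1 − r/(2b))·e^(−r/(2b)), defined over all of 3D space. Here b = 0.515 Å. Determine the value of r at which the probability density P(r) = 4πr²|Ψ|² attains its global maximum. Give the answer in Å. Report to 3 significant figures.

r ≈ 2.70 Å

Set d/dr [P(r) = 4πr²|Ψ|²] = 0 and solve for r > 0.
This gives r = b·(√(5) + 3).
With b = 0.515, the most probable radial distance is 2.697 Å.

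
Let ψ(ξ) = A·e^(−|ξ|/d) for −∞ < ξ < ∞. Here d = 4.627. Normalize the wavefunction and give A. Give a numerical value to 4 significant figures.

A ≈ 0.4649

Require ∫ |ψ|² dξ = 1 over the whole domain.
With ∫₀^∞ ξ^0 e^(−αξ) dξ = 0!/α^1, ∫|ψ|² dξ = A²·(d).
Setting this equal to 1 gives A² = 1/(d).
Substituting d = 4.627 gives A² = 0.21612, so A = 0.46489.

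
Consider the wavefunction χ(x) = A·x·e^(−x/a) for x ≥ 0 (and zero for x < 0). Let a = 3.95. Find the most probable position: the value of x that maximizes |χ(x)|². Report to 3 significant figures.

The maximum of |χ(x)|² occurs where its derivative vanishes.
This gives x = a.
With a = 3.95, the most probable position is 3.950.

x ≈ 3.95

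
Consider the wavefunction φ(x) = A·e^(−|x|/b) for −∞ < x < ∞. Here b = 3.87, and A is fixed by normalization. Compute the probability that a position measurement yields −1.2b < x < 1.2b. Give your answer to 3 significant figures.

P ≈ 0.909

|φ|² is the probability density, so P = ∫_{−1.2b}^{1.2b} |φ|² dx.
Since A² = 1/(b), this is the region integral divided by the full normalization integral.
Both integrals are even about x = 0, so only the x ≥ 0 halves are needed (the factors of 2 cancel). Substituting u = x/b, A² and the length scale cancel in the ratio: P = ∫_{0}^{1.2} e^(-2·u) du / ∫_{0}^{∞} e^(-2·u) du.
Using ∫ e^(-2·u) du = -e^(-2·u)/2, the numerator is 1/2 - e^(-12/5)/2 and the denominator is 1/2.
Taking the ratio, P = 0.9093.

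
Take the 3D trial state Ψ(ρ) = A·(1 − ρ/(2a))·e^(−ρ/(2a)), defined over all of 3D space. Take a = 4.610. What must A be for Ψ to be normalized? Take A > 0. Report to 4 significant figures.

A ≈ 0.02015

The normalization condition is ∫|Ψ|² 4πρ² dρ = 1 from 0 to ∞.
The angular integral contributes 4π, leaving ∫₀^∞ ρ²|Ψ|² dρ.
Recall ∫₀^∞ ρ^m e^(−ρ/β) dρ = m!·β^(m+1), with Ψ = A·(1 − ρ/(2a))·e^(−ρ/(2a)), the integral evaluates to A²·[8·π·a^3].
Hence A² = 1/[8·π·a^3].
Plugging in a = 4.610 yields A = 0.020152.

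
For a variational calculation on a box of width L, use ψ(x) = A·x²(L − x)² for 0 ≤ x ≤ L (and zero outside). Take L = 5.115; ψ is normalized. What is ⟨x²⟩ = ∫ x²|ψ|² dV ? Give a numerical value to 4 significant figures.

The expectation value is the |ψ|²-weighted average of x^2: ∫ x^2|ψ|² dx.
Evaluating both integrals, ⟨x²⟩ = 3·L^2/11.
With L = 5.115, ⟨x^2⟩ = 7.1354.

⟨x^2⟩ ≈ 7.135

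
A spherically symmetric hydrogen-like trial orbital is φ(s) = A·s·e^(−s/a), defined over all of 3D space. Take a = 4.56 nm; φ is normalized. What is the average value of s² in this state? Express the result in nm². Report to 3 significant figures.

⟨s^2⟩ ≈ 156 nm^2

By definition ⟨s²⟩ = ∫ s^2 |φ(s)|² 4πs² ds.
Recall ∫₀^∞ s^m e^(−s/β) ds = m!·β^(m+1), since the A² factors cancel between numerator and denominator, ⟨s²⟩ = 15·a^2/2.
Putting a = 4.56 gives 156.0.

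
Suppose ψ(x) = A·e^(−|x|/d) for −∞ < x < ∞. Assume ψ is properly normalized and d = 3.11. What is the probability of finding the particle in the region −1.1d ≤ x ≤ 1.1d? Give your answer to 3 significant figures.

P ≈ 0.889

The probability is P = ∫ |ψ|² dx over [−1.1d, 1.1d].
The normalization integral ∫|ψ|²dx over the whole domain equals d·A², and A² cancels in the ratio.
Both integrals are even about x = 0, so only the x ≥ 0 halves are needed (the factors of 2 cancel). In terms of u = x/d (A² and the length scale cancel between numerator and denominator), P = [∫_{0}^{1.1} e^(-2·u) du] / [∫_{0}^{∞} e^(-2·u) du].
With ∫ e^(-2·u) du = -e^(-2·u)/2 + C, the region integral is 1/2 - e^(-11/5)/2 and the full one is 1/2.
Evaluating gives P = 0.8892.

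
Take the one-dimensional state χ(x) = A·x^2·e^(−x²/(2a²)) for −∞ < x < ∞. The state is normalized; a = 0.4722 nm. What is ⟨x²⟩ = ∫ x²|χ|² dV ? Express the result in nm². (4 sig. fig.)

⟨x^2⟩ ≈ 0.5574 nm^2

⟨x²⟩ = ∫ x^2 |χ|² dx over the full domain.
Since the A² factors cancel between numerator and denominator, ⟨x²⟩ = 5·a^2/2.
Putting a = 0.4722 gives 0.55743.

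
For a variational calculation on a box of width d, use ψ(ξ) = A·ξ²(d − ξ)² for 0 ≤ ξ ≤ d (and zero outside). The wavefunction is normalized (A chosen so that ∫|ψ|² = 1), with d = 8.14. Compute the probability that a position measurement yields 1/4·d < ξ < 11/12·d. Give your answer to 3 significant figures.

The probability is P = ∫ |ψ|² dξ over [1/4·d, 11/12·d].
With A² fixed by ∫|ψ|² = 1, i.e. A² = (d^9/630)^(−1), substitute and integrate.
Substituting u = ξ/d, A² and the length scale cancel in the ratio: P = ∫_{1/4}^{11/12} u^4·(1 - u)^4 du / ∫_{0}^{1} u^4·(1 - u)^4 du.
With ∫ u^4·(1 - u)^4 du = u^5·(70·u^4 - 315·u^3 + 540·u^2 - 420·u + 126)/630 + C, the region integral is ≈ 0.0015090 and the full one is 1/630.
This works out to P = 0.9507.

P ≈ 0.951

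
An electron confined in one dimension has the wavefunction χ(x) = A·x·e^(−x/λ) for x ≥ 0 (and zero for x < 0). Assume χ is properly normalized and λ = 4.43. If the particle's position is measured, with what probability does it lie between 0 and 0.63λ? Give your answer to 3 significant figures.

P ≈ 0.134

|χ|² is the probability density, so P = ∫_{0}^{0.63λ} |χ|² dx.
The normalization integral ∫|χ|²dx over the whole domain equals λ^3/4·A², and A² cancels in the ratio.
Let u = x/λ; then A² and the length scale cancel, so P = ∫_{0}^{0.63} u^2·e^(-2·u) du ÷ ∫_{0}^{∞} u^2·e^(-2·u) du.
With ∫ u^2·e^(-2·u) du = -(2·u^2 + 2·u + 1)·e^(-2·u)/4 + C, the region integral is ≈ 0.033444 and the full one is 1/4.
Taking the ratio, P = 0.1338.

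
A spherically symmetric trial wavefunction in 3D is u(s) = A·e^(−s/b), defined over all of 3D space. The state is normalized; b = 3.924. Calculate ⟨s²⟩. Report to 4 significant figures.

⟨s^2⟩ ≈ 46.19

By definition ⟨s²⟩ = ∫ s^2 |u(s)|² 4πs² ds.
Recall ∫₀^∞ s^m e^(−s/β) ds = m!·β^(m+1), the ratio of the moment integral to the normalization integral gives ⟨s²⟩ = 3·b^2.
With b = 3.924, ⟨s^2⟩ = 46.193.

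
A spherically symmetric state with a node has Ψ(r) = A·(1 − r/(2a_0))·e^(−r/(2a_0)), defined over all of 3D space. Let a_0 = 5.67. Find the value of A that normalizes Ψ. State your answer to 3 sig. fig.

A ≈ 0.0148

Require ∫ |Ψ|² 4πr² dr = 1 over the whole domain.
The angular integral contributes 4π, leaving ∫₀^∞ r²|Ψ|² dr.
With ∫₀^∞ r^4 e^(−αr) dr = 4!/α^5, ∫|Ψ|² 4πr² dr = A²·(8·π·a_0^3).
Substituting a_0 = 5.67 gives A² = 0.0002183, so A = 0.01477.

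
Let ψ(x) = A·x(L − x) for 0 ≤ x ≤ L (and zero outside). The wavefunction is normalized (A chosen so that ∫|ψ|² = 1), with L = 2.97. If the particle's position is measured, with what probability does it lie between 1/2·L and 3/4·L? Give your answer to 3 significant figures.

P = ∫_{1/2·L}^{3/4·L} |ψ(x)|² dx.
With A² fixed by ∫|ψ|² = 1, i.e. A² = (L^5/30)^(−1), substitute and integrate.
Let u = x/L; then A² and the length scale cancel, so P = ∫_{1/2}^{3/4} u^2·(1 - u)^2 du ÷ ∫_{0}^{1} u^2·(1 - u)^2 du.
With ∫ u^2·(1 - u)^2 du = u^3·(6·u^2 - 15·u + 10)/30 + C, the region integral is ≈ 0.013216 and the full one is 1/30.
This works out to P = 203/512.

P ≈ 0.396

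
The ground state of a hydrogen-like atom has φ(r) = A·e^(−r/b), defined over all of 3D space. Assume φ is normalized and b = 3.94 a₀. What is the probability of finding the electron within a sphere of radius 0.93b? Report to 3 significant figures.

P ≈ 0.285

P = ∫ |φ|² 4πr² dr over r ≤ 0.93b.
The full normalization integral is A²·[π·b^3] = 1, fixing A².
In terms of u = r/b (A², 4π and the length scale all cancel between numerator and denominator), P = [∫_{0}^{0.93} u^2·e^(-2·u) du] / [∫_{0}^{∞} u^2·e^(-2·u) du].
An antiderivative of u^2·e^(-2·u) is -(2·u^2 + 2·u + 1)·e^(-2·u)/4; evaluating from 0 to 0.93 gives ≈ 0.071373, while the full integral is 1/4.
This evaluates to P = 0.2855.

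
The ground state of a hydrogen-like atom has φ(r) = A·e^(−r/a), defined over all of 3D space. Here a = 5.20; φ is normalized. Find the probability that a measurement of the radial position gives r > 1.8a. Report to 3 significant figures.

P ≈ 0.303

Integrate the radial probability density 4πr²|φ|² over r > 1.8a.
The full normalization integral is A²·[π·a^3] = 1, fixing A².
Substituting u = r/a, A², 4π and the length scale all cancel in the ratio: P = ∫_{1.8}^{∞} u^2·e^(-2·u) du / ∫_{0}^{∞} u^2·e^(-2·u) du.
An antiderivative of u^2·e^(-2·u) is -(2·u^2 + 2·u + 1)·e^(-2·u)/4; evaluating from 1.8 to ∞ gives 277·e^(-18/5)/100, while the full integral is 1/4.
Taking the ratio yields P = 0.3027.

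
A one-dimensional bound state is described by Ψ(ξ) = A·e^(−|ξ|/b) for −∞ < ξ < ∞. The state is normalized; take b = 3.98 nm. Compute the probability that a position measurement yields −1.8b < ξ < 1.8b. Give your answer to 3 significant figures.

|Ψ|² is the probability density, so P = ∫_{−1.8b}^{1.8b} |Ψ|² dξ.
Since A² = 1/(b), this is the region integral divided by the full normalization integral.
Both integrals are even about ξ = 0, so only the ξ ≥ 0 halves are needed (the factors of 2 cancel). Let u = ξ/b; then A² and the length scale cancel, so P = ∫_{0}^{1.8} e^(-2·u) du ÷ ∫_{0}^{∞} e^(-2·u) du.
An antiderivative of e^(-2·u) is -e^(-2·u)/2; evaluating from 0 to 1.8 gives 1/2 - e^(-18/5)/2, while the full integral is 1/2.
Evaluating gives P = 0.9727.

P ≈ 0.973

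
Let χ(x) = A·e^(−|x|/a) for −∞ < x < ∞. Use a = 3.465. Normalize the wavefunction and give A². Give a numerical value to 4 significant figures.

A^2 ≈ 0.2886

The normalization condition is ∫|χ|² dx = 1 from −∞ to ∞.
With ∫₀^∞ x^0 e^(−αx) dx = 0!/α^1, carrying out the integral gives A² · a.
Hence A² = 1/[a].
Plugging in a = 3.465 yields A = 0.53722.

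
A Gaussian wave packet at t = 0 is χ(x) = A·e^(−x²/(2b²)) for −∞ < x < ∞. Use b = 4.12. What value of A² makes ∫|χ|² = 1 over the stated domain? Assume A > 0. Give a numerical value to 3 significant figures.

We need A² ∫|f|² dx = 1, taking the integral from −∞ to ∞.
Using the Gaussian integral ∫_{−∞}^{∞} e^(−αx²) dx = √(π/α), ∫|χ|² dx = A²·(√(π)·b).
Hence A² = 1/[√(π)·b].
Plugging in b = 4.12 yields A = 0.3701.

A^2 ≈ 0.137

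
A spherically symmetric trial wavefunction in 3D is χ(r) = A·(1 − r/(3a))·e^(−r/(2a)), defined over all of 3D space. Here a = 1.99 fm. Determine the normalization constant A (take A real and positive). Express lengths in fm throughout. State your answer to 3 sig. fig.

A ≈ 0.123 fm^(-3/2)

Require ∫ |χ|² 4πr² dr = 1 over the whole domain.
Recall ∫₀^∞ r^m e^(−r/β) dr = m!·β^(m+1), carrying out the integral gives A² · 8·π·a^3/3.
Hence A² = 1/[8·π·a^3/3].
With a = 1.99: A² = 0.01515 and A = 0.1231.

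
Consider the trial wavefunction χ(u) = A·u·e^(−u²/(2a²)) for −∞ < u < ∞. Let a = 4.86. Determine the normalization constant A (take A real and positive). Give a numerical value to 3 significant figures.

The normalization condition is ∫|χ|² du = 1 from −∞ to ∞.
With χ = A·u·e^(−u²/(2a²)), the integral evaluates to A²·[√(π)·a^3/2].
With a = 4.86: A² = 0.009830 and A = 0.09915.

A ≈ 0.0991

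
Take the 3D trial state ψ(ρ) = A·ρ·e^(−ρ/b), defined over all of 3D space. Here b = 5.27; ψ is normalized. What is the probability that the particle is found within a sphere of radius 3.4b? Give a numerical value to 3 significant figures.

P = ∫ |ψ|² 4πρ² dρ over ρ ≤ 3.4b.
Normalization gives A² = 1/(3·π·b^5).
In terms of u = ρ/b (A², 4π and the length scale all cancel between numerator and denominator), P = [∫_{0}^{3.4} u^4·e^(-2·u) du] / [∫_{0}^{∞} u^4·e^(-2·u) du].
An antiderivative of u^4·e^(-2·u) is -(u^4/2 + u^3 + 3·u^2/2 + 3·u/2 + 3/4)·e^(-2·u); evaluating from 0 to 3.4 gives ≈ 0.60598, while the full integral is 3/4.
This evaluates to P = 0.8080.

P ≈ 0.808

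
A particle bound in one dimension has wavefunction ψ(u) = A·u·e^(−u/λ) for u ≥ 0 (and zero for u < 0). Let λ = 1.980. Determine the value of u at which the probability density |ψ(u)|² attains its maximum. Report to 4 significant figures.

The maximum of |ψ(u)|² occurs where its derivative vanishes.
This gives u = λ.
With λ = 1.980, the most probable position is 1.9800.

u ≈ 1.980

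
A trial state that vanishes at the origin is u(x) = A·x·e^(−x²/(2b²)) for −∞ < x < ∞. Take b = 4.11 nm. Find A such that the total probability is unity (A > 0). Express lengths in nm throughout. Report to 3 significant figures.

A ≈ 0.127 nm^(-3/2)

We need A² ∫|f|² dx = 1, taking the integral from −∞ to ∞.
Differentiating ∫e^(−αx²) dx = √(π/α) under α to get the higher moments, carrying out the integral gives A² · √(π)·b^3/2.
Hence A² = 1/[√(π)·b^3/2].
Plugging in b = 4.11 yields A = 0.1275.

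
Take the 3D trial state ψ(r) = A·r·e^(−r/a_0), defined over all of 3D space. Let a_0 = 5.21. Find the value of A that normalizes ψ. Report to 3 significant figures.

The normalization condition is ∫|ψ|² 4πr² dr = 1 from 0 to ∞.
The angular integral contributes 4π, leaving ∫₀^∞ r²|ψ|² dr.
With ∫₀^∞ r^4 e^(−αr) dr = 4!/α^5, carrying out the integral gives A² · 3·π·a_0^5.
Hence A² = 1/[3·π·a_0^5].
With a_0 = 5.21: A² = 0.00002764 and A = 0.005257.

A ≈ 0.00526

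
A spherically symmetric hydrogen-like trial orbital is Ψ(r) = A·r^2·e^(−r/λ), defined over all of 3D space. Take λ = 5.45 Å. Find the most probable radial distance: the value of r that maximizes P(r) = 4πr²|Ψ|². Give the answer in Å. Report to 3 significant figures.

r ≈ 16.4 Å

Set d/dr [P(r) = 4πr²|Ψ|²] = 0 and solve for r > 0.
This gives r = 3·λ.
With λ = 5.45, the most probable radial distance is 16.35 Å.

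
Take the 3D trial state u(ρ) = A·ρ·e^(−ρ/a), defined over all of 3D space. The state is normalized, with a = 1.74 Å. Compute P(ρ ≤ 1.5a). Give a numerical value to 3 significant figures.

P ≈ 0.185

Integrate the radial probability density 4πρ²|u|² over ρ ≤ 1.5a.
Normalization gives A² = 1/(3·π·a^5).
In terms of t = ρ/a (A², 4π and the length scale all cancel between numerator and denominator), P = [∫_{0}^{1.5} t^4·e^(-2·t) dt] / [∫_{0}^{∞} t^4·e^(-2·t) dt].
With ∫ t^4·e^(-2·t) dt = -(t^4/2 + t^3 + 3·t^2/2 + 3·t/2 + 3/4)·e^(-2·t) + C, the region integral is 3/4 - 393·e^(-3)/32 and the full one is 3/4.
Taking the ratio yields P = 0.1847.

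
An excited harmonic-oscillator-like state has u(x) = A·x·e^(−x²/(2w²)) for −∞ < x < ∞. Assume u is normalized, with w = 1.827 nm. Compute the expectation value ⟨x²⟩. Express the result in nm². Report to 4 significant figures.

⟨x^2⟩ ≈ 5.007 nm^2

The expectation value is the |u|²-weighted average of x^2: ∫ x^2|u|² dx.
Differentiating ∫e^(−αx²) dx = √(π/α) under α to get the higher moments, since the A² factors cancel between numerator and denominator, ⟨x²⟩ = 3·w^2/2.
Putting w = 1.827 gives 5.0069.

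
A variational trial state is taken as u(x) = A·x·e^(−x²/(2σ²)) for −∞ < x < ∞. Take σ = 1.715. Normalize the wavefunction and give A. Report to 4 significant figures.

A ≈ 0.4730

Require ∫ |u|² dx = 1 over the whole domain.
∫|u|² dx = A²·(√(π)·σ^3/2).
Plugging in σ = 1.715 yields A = 0.47297.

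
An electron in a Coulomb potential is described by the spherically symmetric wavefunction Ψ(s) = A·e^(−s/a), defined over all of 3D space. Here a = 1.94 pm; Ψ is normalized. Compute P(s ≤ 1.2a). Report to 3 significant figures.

Integrate the radial probability density 4πs²|Ψ|² over s ≤ 1.2a.
Normalization gives A² = 1/(π·a^3).
Let u = s/a; then A², 4π and the length scale all cancel, so P = ∫_{0}^{1.2} u^2·e^(-2·u) du ÷ ∫_{0}^{∞} u^2·e^(-2·u) du.
With ∫ u^2·e^(-2·u) du = -(2·u^2 + 2·u + 1)·e^(-2·u)/4 + C, the region integral is 1/4 - 157·e^(-12/5)/100 and the full one is 1/4.
The region integral divided by the full integral gives P = 0.4303.

P ≈ 0.430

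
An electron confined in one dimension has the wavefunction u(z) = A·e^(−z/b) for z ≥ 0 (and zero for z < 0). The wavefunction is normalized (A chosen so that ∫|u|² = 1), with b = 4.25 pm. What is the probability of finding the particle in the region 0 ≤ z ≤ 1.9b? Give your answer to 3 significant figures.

|u|² is the probability density, so P = ∫_{0}^{1.9b} |u|² dz.
Since A² = 1/(b/2), this is the region integral divided by the full normalization integral.
In terms of t = z/b (A² and the length scale cancel between numerator and denominator), P = [∫_{0}^{1.9} e^(-2·t) dt] / [∫_{0}^{∞} e^(-2·t) dt].
With ∫ e^(-2·t) dt = -e^(-2·t)/2 + C, the region integral is 1/2 - e^(-19/5)/2 and the full one is 1/2.
The result is P = 0.9776.

P ≈ 0.978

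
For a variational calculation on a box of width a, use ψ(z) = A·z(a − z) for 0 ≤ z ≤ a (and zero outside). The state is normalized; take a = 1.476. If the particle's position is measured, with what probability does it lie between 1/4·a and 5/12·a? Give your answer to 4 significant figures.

P ≈ 0.2431

The probability is P = ∫ |ψ|² dz over [1/4·a, 5/12·a].
With A² fixed by ∫|ψ|² = 1, i.e. A² = (a^5/30)^(−1), substitute and integrate.
Let u = z/a; then A² and the length scale cancel, so P = ∫_{1/4}^{5/12} u^2·(1 - u)^2 du ÷ ∫_{0}^{1} u^2·(1 - u)^2 du.
With ∫ u^2·(1 - u)^2 du = u^3·(6·u^2 - 15·u + 10)/30 + C, the region integral is ≈ 0.00810346 and the full one is 1/30.
The result is P = 0.24310.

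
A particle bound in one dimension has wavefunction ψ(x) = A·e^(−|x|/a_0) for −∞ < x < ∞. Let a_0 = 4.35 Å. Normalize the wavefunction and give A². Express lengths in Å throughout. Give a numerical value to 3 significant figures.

A^2 ≈ 0.230 Å^(-1)

The normalization condition is ∫|ψ|² dx = 1 from −∞ to ∞.
Using ∫₀^∞ xⁿ e^(−αx) dx = n!/αⁿ⁺¹, with ψ = A·e^(−|x|/a_0), the integral evaluates to A²·[a_0].
Plugging in a_0 = 4.35 yields A = 0.4795.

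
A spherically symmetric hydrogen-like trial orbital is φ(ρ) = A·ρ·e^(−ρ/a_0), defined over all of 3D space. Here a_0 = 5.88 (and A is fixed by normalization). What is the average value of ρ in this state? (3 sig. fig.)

⟨ρ⟩ ≈ 14.7

The expectation value is the |φ|²-weighted average of ρ: ∫ ρ|φ|² 4πρ² dρ.
With ∫₀^∞ ρ^5 e^(−αρ) dρ = 5!/α^6, evaluating both integrals, ⟨ρ⟩ = 5·a_0/2.
With a_0 = 5.88, ⟨ρ⟩ = 14.70.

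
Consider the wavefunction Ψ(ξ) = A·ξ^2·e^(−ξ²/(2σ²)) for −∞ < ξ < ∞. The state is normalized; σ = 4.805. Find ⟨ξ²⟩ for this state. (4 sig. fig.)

⟨ξ^2⟩ ≈ 57.72

⟨ξ²⟩ = ∫ ξ^2 |Ψ|² dξ over the full domain.
With ∫_{−∞}^{∞} ξ^(2m) e^(−αξ²) dξ = (2m−1)!!·√π / (2^m α^(m+1/2)), evaluating both integrals, ⟨ξ²⟩ = 5·σ^2/2.
Putting σ = 4.805 gives 57.720.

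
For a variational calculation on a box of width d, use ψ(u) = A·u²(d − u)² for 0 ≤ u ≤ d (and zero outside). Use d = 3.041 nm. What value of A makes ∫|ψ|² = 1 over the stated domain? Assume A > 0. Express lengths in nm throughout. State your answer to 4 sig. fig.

Require ∫ |ψ|² du = 1 over the whole domain.
Expanding the polynomial and integrating term by term, carrying out the integral gives A² · d^9/630.
With d = 3.041: A² = 0.028326 and A = 0.16830.

A ≈ 0.1683 nm^(-9/2)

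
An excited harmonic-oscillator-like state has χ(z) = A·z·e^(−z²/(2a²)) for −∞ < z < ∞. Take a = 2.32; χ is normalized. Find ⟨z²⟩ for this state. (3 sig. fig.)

⟨z^2⟩ ≈ 8.07

By definition ⟨z²⟩ = ∫ z^2 |χ(z)|² dz.
With ∫_{−∞}^{∞} z^(2m) e^(−αz²) dz = (2m−1)!!·√π / (2^m α^(m+1/2)), since the A² factors cancel between numerator and denominator, ⟨z²⟩ = 3·a^2/2.
Putting a = 2.32 gives 8.074.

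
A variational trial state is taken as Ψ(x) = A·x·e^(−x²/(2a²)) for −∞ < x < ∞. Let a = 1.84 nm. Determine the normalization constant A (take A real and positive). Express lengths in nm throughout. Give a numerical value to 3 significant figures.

The normalization condition is ∫|Ψ|² dx = 1 from −∞ to ∞.
∫|Ψ|² dx = A²·(√(π)·a^3/2).
Plugging in a = 1.84 yields A = 0.4256.

A ≈ 0.426 nm^(-3/2)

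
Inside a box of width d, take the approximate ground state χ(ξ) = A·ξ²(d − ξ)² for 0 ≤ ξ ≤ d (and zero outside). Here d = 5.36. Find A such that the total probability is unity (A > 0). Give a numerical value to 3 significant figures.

The normalization condition is ∫|χ|² dξ = 1 from 0 to d.
Expanding the polynomial and integrating term by term, with χ = A·ξ²(d − ξ)², the integral evaluates to A²·[d^9/630].
Setting this equal to 1 gives A² = 1/(d^9/630).
Plugging in d = 5.36 yields A = 0.01313.

A ≈ 0.0131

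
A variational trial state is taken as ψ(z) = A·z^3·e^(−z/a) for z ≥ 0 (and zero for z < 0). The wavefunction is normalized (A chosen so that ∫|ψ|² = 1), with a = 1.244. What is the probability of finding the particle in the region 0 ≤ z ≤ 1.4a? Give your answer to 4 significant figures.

P ≈ 0.02441

|ψ|² is the probability density, so P = ∫_{0}^{1.4a} |ψ|² dz.
The normalization integral ∫|ψ|²dz over the whole domain equals 45·a^7/8·A², and A² cancels in the ratio.
Substituting u = z/a, A² and the length scale cancel in the ratio: P = ∫_{0}^{1.4} u^6·e^(-2·u) du / ∫_{0}^{∞} u^6·e^(-2·u) du.
Using ∫ u^6·e^(-2·u) du = -(4·u^6 + 12·u^5 + 30·u^4 + 60·u^3 + 90·u^2 + 90·u + 45)·e^(-2·u)/8, the numerator is ≈ 0.137310 and the denominator is 45/8.
Taking the ratio, P = 0.024411.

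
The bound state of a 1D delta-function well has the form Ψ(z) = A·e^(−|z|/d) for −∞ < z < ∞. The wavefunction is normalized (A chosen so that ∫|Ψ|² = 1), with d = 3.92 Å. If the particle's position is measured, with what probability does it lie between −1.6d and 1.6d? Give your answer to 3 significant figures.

P ≈ 0.959

P = ∫_{−1.6d}^{1.6d} |Ψ(z)|² dz.
Since A² = 1/(d), this is the region integral divided by the full normalization integral.
By symmetry take twice the z ≥ 0 contribution in numerator and denominator; the 2's cancel. Substituting u = z/d, A² and the length scale cancel in the ratio: P = ∫_{0}^{1.6} e^(-2·u) du / ∫_{0}^{∞} e^(-2·u) du.
With ∫ e^(-2·u) du = -e^(-2·u)/2 + C, the region integral is 1/2 - e^(-16/5)/2 and the full one is 1/2.
Evaluating gives P = 0.9592.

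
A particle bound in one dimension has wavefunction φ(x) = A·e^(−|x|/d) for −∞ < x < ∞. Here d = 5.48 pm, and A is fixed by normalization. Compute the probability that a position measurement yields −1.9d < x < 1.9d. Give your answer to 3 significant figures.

P = ∫_{−1.9d}^{1.9d} |φ(x)|² dx.
The normalization integral ∫|φ|²dx over the whole domain equals d·A², and A² cancels in the ratio.
By symmetry take twice the x ≥ 0 contribution in numerator and denominator; the 2's cancel. In terms of u = x/d (A² and the length scale cancel between numerator and denominator), P = [∫_{0}^{1.9} e^(-2·u) du] / [∫_{0}^{∞} e^(-2·u) du].
An antiderivative of e^(-2·u) is -e^(-2·u)/2; evaluating from 0 to 1.9 gives 1/2 - e^(-19/5)/2, while the full integral is 1/2.
The result is P = 0.9776.

P ≈ 0.978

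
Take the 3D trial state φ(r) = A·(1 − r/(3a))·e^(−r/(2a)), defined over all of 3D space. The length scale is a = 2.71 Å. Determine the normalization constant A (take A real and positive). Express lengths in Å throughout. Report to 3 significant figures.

A ≈ 0.0774 Å^(-3/2)

We need A² ∫|f|² 4πr² dr = 1, taking the integral from 0 to ∞.
∫|φ|² 4πr² dr = A²·(8·π·a^3/3).
Setting this equal to 1 gives A² = 1/(8·π·a^3/3).
Substituting a = 2.71 gives A² = 0.005998, so A = 0.07744.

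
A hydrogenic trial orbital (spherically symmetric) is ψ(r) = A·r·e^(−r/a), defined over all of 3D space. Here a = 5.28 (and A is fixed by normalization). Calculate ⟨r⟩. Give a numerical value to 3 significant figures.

By definition ⟨r⟩ = ∫ r |ψ(r)|² 4πr² dr.
The ratio of the moment integral to the normalization integral gives ⟨r⟩ = 5·a/2.
Putting a = 5.28 gives 13.20.

⟨r⟩ ≈ 13.2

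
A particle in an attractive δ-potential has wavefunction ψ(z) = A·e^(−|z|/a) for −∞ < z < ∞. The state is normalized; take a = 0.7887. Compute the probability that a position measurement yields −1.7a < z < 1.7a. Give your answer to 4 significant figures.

P ≈ 0.9666

|ψ|² is the probability density, so P = ∫_{−1.7a}^{1.7a} |ψ|² dz.
With A² fixed by ∫|ψ|² = 1, i.e. A² = (a)^(−1), substitute and integrate.
Both integrals are even about z = 0, so only the z ≥ 0 halves are needed (the factors of 2 cancel). Substituting u = z/a, A² and the length scale cancel in the ratio: P = ∫_{0}^{1.7} e^(-2·u) du / ∫_{0}^{∞} e^(-2·u) du.
With ∫ e^(-2·u) du = -e^(-2·u)/2 + C, the region integral is 1/2 - e^(-17/5)/2 and the full one is 1/2.
Taking the ratio, P = 0.96663.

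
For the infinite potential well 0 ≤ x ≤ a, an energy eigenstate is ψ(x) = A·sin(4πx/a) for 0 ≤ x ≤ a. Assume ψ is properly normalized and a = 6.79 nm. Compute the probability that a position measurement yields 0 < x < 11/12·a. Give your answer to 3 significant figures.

The probability is P = ∫ |ψ|² dx over [0, 11/12·a].
With A² fixed by ∫|ψ|² = 1, i.e. A² = (a/2)^(−1), substitute and integrate.
Substituting u = x/a, A² and the length scale cancel in the ratio: P = ∫_{0}^{11/12} sin(4·π·u)^2 du / ∫_{0}^{1} sin(4·π·u)^2 du.
Using ∫ sin(4·π·u)^2 du = u/2 - sin(4·π·u)·cos(4·π·u)/(8·π), the numerator is √(3)/(32·π) + 11/24 and the denominator is 1/2.
The result is P = √(3)/(16·π) + 11/12.

P ≈ 0.951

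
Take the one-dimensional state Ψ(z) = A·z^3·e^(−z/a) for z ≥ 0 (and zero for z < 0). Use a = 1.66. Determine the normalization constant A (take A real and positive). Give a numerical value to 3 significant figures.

A ≈ 0.0715

Require ∫ |Ψ|² dz = 1 over the whole domain.
Using ∫₀^∞ zⁿ e^(−αz) dz = n!/αⁿ⁺¹, the integral (without the A² prefactor) comes out to 45·a^7/8.
So A² = (45·a^7/8)^(−1).
With a = 1.66: A² = 0.005118 and A = 0.07154.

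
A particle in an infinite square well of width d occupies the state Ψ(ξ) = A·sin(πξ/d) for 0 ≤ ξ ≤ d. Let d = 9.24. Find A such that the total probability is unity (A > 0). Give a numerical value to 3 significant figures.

We need A² ∫|f|² dξ = 1, taking the integral from 0 to d.
With ∫₀^d sin²(nπξ/d) dξ = d/2, with Ψ = A·sin(πξ/d), the integral evaluates to A²·[d/2].
Setting this equal to 1 gives A² = 1/(d/2).
Plugging in d = 9.24 yields A = 0.4652.

A ≈ 0.465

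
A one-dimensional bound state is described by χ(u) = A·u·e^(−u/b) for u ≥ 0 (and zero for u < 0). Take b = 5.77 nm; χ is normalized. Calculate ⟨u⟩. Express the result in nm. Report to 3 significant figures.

By definition ⟨u⟩ = ∫ u |χ(u)|² du.
With ∫₀^∞ u^3 e^(−αu) du = 3!/α^4, since the A² factors cancel between numerator and denominator, ⟨u⟩ = 3·b/2.
Putting b = 5.77 gives 8.655.

⟨u⟩ ≈ 8.66 nm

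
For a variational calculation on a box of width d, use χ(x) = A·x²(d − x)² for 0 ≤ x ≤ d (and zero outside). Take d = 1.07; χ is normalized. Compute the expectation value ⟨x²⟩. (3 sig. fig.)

By definition ⟨x²⟩ = ∫ x^2 |χ(x)|² dx.
Expanding the polynomial and integrating term by term, since the A² factors cancel between numerator and denominator, ⟨x²⟩ = 3·d^2/11.
Putting d = 1.07 gives 0.3122.

⟨x^2⟩ ≈ 0.312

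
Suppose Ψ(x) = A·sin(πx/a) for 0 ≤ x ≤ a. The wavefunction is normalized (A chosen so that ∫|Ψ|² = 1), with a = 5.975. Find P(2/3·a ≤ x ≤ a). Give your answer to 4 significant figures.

P ≈ 0.1955

|Ψ|² is the probability density, so P = ∫_{2/3·a}^{a} |Ψ|² dx.
With A² fixed by ∫|Ψ|² = 1, i.e. A² = (a/2)^(−1), substitute and integrate.
In terms of u = x/a (A² and the length scale cancel between numerator and denominator), P = [∫_{2/3}^{1} sin(π·u)^2 du] / [∫_{0}^{1} sin(π·u)^2 du].
With ∫ sin(π·u)^2 du = u/2 - sin(2·π·u)/(4·π) + C, the region integral is -√(3)/(8·π) + 1/6 and the full one is 1/2.
The result is P = (-√(3)/4 + π/3)/π.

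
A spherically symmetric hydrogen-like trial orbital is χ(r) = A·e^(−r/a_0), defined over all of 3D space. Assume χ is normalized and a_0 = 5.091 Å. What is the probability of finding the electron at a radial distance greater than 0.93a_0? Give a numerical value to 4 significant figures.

With dV = 4πr²dr, the probability is ∫|χ|² dV over r > 0.93a_0.
Normalization gives A² = 1/(π·a_0^3).
In terms of u = r/a_0 (A², 4π and the length scale all cancel between numerator and denominator), P = [∫_{0.93}^{∞} u^2·e^(-2·u) du] / [∫_{0}^{∞} u^2·e^(-2·u) du].
An antiderivative of u^2·e^(-2·u) is -(2·u^2 + 2·u + 1)·e^(-2·u)/4; evaluating from 0.93 to ∞ gives ≈ 0.178627, while the full integral is 1/4.
This evaluates to P = 0.71451.

P ≈ 0.7145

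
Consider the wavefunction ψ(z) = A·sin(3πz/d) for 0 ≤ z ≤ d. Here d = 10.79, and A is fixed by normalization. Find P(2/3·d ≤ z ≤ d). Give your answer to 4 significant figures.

|ψ|² is the probability density, so P = ∫_{2/3·d}^{d} |ψ|² dz.
With A² fixed by ∫|ψ|² = 1, i.e. A² = (d/2)^(−1), substitute and integrate.
Substituting u = z/d, A² and the length scale cancel in the ratio: P = ∫_{2/3}^{1} sin(3·π·u)^2 du / ∫_{0}^{1} sin(3·π·u)^2 du.
An antiderivative of sin(3·π·u)^2 is u/2 - sin(6·π·u)/(12·π); evaluating from 2/3 to 1 gives 1/6, while the full integral is 1/2.
The result is P = 1/3.

P ≈ 0.3333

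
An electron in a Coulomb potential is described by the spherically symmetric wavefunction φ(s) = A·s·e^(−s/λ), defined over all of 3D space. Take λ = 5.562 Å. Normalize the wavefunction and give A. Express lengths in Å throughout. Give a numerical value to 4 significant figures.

Normalization requires ∫|φ|² 4πs² ds = 1, integrated from 0 to ∞.
Recall ∫₀^∞ s^m e^(−s/β) ds = m!·β^(m+1), the integral (without the A² prefactor) comes out to 3·π·λ^5.
So A² = (3·π·λ^5)^(−1).
With λ = 5.562: A² = 0.000019933 and A = 0.0044646.

A ≈ 0.004465 Å^(-5/2)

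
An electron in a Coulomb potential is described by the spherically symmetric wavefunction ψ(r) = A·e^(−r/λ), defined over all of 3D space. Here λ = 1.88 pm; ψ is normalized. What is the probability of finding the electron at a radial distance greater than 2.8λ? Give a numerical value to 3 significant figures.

P ≈ 0.0824

With dV = 4πr²dr, the probability is ∫|ψ|² dV over r > 2.8λ.
Normalization gives A² = 1/(π·λ^3).
In terms of u = r/λ (A², 4π and the length scale all cancel between numerator and denominator), P = [∫_{2.8}^{∞} u^2·e^(-2·u) du] / [∫_{0}^{∞} u^2·e^(-2·u) du].
An antiderivative of u^2·e^(-2·u) is -(2·u^2 + 2·u + 1)·e^(-2·u)/4; evaluating from 2.8 to ∞ gives 557·e^(-28/5)/100, while the full integral is 1/4.
The region integral divided by the full integral gives P = 0.08239.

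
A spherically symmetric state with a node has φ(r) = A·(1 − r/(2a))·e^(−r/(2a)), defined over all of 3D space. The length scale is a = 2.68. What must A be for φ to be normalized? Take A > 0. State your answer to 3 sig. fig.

The normalization condition is ∫|φ|² 4πr² dr = 1 from 0 to ∞.
The angular integral contributes 4π, leaving ∫₀^∞ r²|φ|² dr.
With ∫₀^∞ r^4 e^(−αr) dr = 4!/α^5, the integral (without the A² prefactor) comes out to 8·π·a^3.
With a = 2.68: A² = 0.002067 and A = 0.04547.

A ≈ 0.0455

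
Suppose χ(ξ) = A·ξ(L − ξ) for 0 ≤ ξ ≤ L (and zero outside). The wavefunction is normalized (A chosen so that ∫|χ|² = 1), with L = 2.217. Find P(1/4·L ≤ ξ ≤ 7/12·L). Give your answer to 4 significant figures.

The probability is P = ∫ |χ|² dξ over [1/4·L, 7/12·L].
The normalization integral ∫|χ|²dξ over the whole domain equals L^5/30·A², and A² cancels in the ratio.
In terms of u = ξ/L (A² and the length scale cancel between numerator and denominator), P = [∫_{1/4}^{7/12} u^2·(1 - u)^2 du] / [∫_{0}^{1} u^2·(1 - u)^2 du].
Using ∫ u^2·(1 - u)^2 du = u^3·(6·u^2 - 15·u + 10)/30, the numerator is ≈ 0.0183288 and the denominator is 1/30.
Taking the ratio, P = 0.54986.

P ≈ 0.5499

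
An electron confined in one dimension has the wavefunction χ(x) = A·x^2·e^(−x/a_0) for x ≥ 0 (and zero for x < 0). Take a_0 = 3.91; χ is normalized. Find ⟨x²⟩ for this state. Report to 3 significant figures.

⟨x^2⟩ ≈ 115

The expectation value is the |χ|²-weighted average of x^2: ∫ x^2|χ|² dx.
Using ∫₀^∞ xⁿ e^(−αx) dx = n!/αⁿ⁺¹, evaluating both integrals, ⟨x²⟩ = 15·a_0^2/2.
With a_0 = 3.91, ⟨x^2⟩ = 114.7.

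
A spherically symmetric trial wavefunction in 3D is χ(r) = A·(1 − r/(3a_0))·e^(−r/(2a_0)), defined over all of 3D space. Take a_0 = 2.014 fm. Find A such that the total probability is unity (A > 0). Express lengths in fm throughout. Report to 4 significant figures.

Normalization requires ∫|χ|² 4πr² dr = 1, integrated from 0 to ∞.
With ∫₀^∞ r^4 e^(−αr) dr = 4!/α^5, carrying out the integral gives A² · 8·π·a_0^3/3.
Plugging in a_0 = 2.014 yields A = 0.12088.

A ≈ 0.1209 fm^(-3/2)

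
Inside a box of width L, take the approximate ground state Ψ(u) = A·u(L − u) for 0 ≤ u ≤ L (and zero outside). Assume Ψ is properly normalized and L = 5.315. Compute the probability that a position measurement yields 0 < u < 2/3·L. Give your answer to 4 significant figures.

P ≈ 0.7901

|Ψ|² is the probability density, so P = ∫_{0}^{2/3·L} |Ψ|² du.
The normalization integral ∫|Ψ|²du over the whole domain equals L^5/30·A², and A² cancels in the ratio.
Substituting t = u/L, A² and the length scale cancel in the ratio: P = ∫_{0}^{2/3} t^2·(1 - t)^2 dt / ∫_{0}^{1} t^2·(1 - t)^2 dt.
Using ∫ t^2·(1 - t)^2 dt = t^3·(6·t^2 - 15·t + 10)/30, the numerator is 32/1215 and the denominator is 1/30.
This works out to P = 64/81.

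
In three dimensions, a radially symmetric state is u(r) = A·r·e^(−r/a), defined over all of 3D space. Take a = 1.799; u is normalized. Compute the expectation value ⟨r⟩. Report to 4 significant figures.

⟨r⟩ ≈ 4.498

⟨r⟩ = ∫ r |u|² 4πr² dr over the full domain.
With ∫₀^∞ r^5 e^(−αr) dr = 5!/α^6, the ratio of the moment integral to the normalization integral gives ⟨r⟩ = 5·a/2.
Putting a = 1.799 gives 4.4975.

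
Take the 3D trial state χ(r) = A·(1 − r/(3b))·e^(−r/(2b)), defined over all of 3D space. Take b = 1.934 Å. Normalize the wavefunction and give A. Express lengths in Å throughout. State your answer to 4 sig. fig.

We need A² ∫|f|² 4πr² dr = 1, taking the integral from 0 to ∞.
With ∫₀^∞ r^4 e^(−αr) dr = 4!/α^5, carrying out the integral gives A² · 8·π·b^3/3.
Hence A² = 1/[8·π·b^3/3].
Plugging in b = 1.934 yields A = 0.12846.

A ≈ 0.1285 Å^(-3/2)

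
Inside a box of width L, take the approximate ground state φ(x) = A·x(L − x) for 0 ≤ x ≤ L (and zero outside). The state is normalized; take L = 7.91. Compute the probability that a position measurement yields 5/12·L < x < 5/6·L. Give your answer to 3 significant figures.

|φ|² is the probability density, so P = ∫_{5/12·L}^{5/6·L} |φ|² dx.
Since A² = 1/(L^5/30), this is the region integral divided by the full normalization integral.
In terms of u = x/L (A² and the length scale cancel between numerator and denominator), P = [∫_{5/12}^{5/6} u^2·(1 - u)^2 du] / [∫_{0}^{1} u^2·(1 - u)^2 du].
Using ∫ u^2·(1 - u)^2 du = u^3·(6·u^2 - 15·u + 10)/30, the numerator is ≈ 0.020596 and the denominator is 1/30.
Taking the ratio, P = 0.6179.

P ≈ 0.618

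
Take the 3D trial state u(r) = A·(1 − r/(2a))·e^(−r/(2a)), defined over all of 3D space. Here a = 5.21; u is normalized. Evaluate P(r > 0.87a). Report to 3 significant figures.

P ≈ 0.972

Integrate the radial probability density 4πr²|u|² over r > 0.87a.
The full normalization integral is A²·[8·π·a^3] = 1, fixing A².
In terms of t = r/a (A², 4π and the length scale all cancel between numerator and denominator), P = [∫_{0.87}^{∞} t^2·(1 - t/2)^2·e^(-t) dt] / [∫_{0}^{∞} t^2·(1 - t/2)^2·e^(-t) dt].
With ∫ t^2·(1 - t/2)^2·e^(-t) dt = -(t^4/4 + t^2 + 2·t + 2)·e^(-t) + C, the region integral is ≈ 1.9440 and the full one is 2.
This evaluates to P = 0.9720.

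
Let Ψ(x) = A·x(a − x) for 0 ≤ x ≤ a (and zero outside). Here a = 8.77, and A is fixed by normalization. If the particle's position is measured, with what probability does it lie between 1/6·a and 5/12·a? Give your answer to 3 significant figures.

P ≈ 0.311

The probability is P = ∫ |Ψ|² dx over [1/6·a, 5/12·a].
The normalization integral ∫|Ψ|²dx over the whole domain equals a^5/30·A², and A² cancels in the ratio.
Let u = x/a; then A² and the length scale cancel, so P = ∫_{1/6}^{5/12} u^2·(1 - u)^2 du ÷ ∫_{0}^{1} u^2·(1 - u)^2 du.
Using ∫ u^2·(1 - u)^2 du = u^3·(6·u^2 - 15·u + 10)/30, the numerator is ≈ 0.010371 and the denominator is 1/30.
Taking the ratio, P = 0.3111.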